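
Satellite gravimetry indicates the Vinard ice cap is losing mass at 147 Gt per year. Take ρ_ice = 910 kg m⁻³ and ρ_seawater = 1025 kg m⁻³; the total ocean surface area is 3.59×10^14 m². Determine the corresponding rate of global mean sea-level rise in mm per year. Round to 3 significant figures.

≈ 0.399 mm/yr

ρ_w = 1025 kg m⁻³. Annual water volume added = 147 Gt / ρ_w = 1.470×10^14 kg / 1025 kg m⁻³ = 1.434×10^11 m³.
Δh per year = 1.434×10^11 / 3.59×10^14 = 3.99×10^-4 m = 0.399 mm.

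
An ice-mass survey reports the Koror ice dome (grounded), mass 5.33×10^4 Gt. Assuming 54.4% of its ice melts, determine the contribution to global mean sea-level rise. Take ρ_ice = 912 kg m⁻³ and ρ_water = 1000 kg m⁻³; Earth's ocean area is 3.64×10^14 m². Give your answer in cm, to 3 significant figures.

≈ 7.97 cm

Koror: 0.544 × 5.33×10^4 Gt = 2.900×10^16 kg; dividing by ρ_w = 1000 kg m⁻³ gives 2.900×10^13 m³ of water.
Spread over 3.64×10^14 m² of ocean, Δh = 2.900×10^13 / 3.64×10^14 = 0.0797 m = 7.97 cm.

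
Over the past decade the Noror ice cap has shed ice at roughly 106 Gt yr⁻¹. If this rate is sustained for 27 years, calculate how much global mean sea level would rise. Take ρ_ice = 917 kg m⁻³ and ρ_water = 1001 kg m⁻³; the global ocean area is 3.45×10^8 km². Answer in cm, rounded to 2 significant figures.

≈ 0.83 cm

Total mass lost = 106 Gt/yr × 27 yr = 2862 Gt = 2.862×10^15 kg.
ρ_w = 1001 kg m⁻³, so water volume = 2.862×10^15 / 1001 = 2.859×10^12 m³.
Δh = 2.859×10^12 / 3.45×10^14 = 8.29×10^-3 m = 0.83 cm.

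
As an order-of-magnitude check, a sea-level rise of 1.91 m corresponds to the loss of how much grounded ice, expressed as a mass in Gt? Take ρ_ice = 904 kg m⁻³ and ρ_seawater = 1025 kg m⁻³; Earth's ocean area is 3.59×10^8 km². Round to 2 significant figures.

Required water volume = Δh × A = 1.91 m × 3.59×10^14 m² = 6.857×10^14 m³.
ρ_w = 1025 kg m⁻³, so the mass of water = 6.857×10^14 m³ × 1025 kg m⁻³ = 7.028×10^17 kg = 7.0×10^5 Gt (and the same mass of ice, by conservation).

≈ 7.0×10^5 Gt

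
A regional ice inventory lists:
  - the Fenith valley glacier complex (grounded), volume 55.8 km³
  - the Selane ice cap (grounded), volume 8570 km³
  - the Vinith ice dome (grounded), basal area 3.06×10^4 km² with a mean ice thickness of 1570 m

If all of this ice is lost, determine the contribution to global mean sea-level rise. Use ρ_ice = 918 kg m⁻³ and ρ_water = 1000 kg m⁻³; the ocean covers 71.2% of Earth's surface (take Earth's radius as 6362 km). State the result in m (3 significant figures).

≈ 0.144 m

Fenith: 55.8 km³ × (918/1000) = 51.22 km³ of water.
Selane: 8570 km³ × (918/1000) = 7867 km³ of water.
Vinith: ice volume = 3.06×10^4 km² × 1570 m = 4.804×10^4 km³; 4.804×10^4 × (918/1000) = 4.410×10^4 km³ of water.
Total added water ≈ 5.202×10^13 m³ over 3.62×10^14 m² → Δh = 0.144 m.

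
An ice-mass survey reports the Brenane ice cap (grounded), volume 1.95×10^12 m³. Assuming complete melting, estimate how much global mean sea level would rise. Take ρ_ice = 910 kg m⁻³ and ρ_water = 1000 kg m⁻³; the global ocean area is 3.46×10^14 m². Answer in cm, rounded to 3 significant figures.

≈ 0.513 cm

Brenane: 1.95×10^12 m³ × (910/1000) = 1.774×10^12 m³ of water.
Spread over 3.46×10^14 m² of ocean, Δh = 1.774×10^12 / 3.46×10^14 = 5.13×10^-3 m = 0.513 cm.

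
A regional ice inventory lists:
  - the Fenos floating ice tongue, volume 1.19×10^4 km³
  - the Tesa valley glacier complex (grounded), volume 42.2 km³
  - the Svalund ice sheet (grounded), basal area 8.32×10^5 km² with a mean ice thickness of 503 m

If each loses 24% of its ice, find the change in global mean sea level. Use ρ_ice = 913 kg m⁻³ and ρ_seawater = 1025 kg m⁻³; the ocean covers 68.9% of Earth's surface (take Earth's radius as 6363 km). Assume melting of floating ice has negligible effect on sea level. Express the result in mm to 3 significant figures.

≈ 255 mm

The Fenos floating ice tongue is floating and already displaces its own weight of water, so its melt adds essentially nothing to sea level.
Tesa: 0.24 × 42.2 km³ × (913/1025) = 9.021 km³ of water.
Svalund: ice volume = 8.32×10^5 km² × 503 m = 4.185×10^5 km³; 0.24 × 4.185×10^5 × (913/1025) = 8.946×10^4 km³ of water.
Total added water ≈ 8.947×10^13 m³ over 3.51×10^14 m² → Δh = 0.255 m = 255 mm.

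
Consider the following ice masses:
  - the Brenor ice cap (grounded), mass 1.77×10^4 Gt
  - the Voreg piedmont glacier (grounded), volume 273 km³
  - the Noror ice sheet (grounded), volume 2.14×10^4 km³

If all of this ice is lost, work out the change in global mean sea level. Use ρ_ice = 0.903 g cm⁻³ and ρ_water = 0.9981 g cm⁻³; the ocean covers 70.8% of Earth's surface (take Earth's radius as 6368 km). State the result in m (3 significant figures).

≈ 0.104 m

Brenor: 1.77×10^4 Gt = 1.770×10^16 kg; dividing by ρ_w = 0.9981 g cm⁻³ = 998.1 kg m⁻³ gives 1.773×10^13 m³ of water.
Voreg: 273 km³ × (903/998.1) = 247.0 km³ of water.
Noror: 2.14×10^4 km³ × (903/998.1) = 1.936×10^4 km³ of water.
Total added water ≈ 3.734×10^13 m³ over 3.61×10^14 m² → Δh = 0.104 m.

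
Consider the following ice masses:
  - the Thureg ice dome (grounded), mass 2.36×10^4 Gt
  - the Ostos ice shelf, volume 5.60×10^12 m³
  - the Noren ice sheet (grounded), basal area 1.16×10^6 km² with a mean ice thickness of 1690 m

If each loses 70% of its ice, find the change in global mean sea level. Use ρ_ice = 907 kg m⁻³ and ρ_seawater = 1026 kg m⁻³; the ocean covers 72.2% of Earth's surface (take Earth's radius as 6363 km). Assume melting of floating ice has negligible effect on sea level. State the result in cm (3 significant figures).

Thureg: 0.7 × 2.36×10^4 Gt = 1.652×10^16 kg; dividing by ρ_w = 1026 kg m⁻³ gives 1.610×10^13 m³ of water.
The Ostos ice shelf is floating and already displaces its own weight of water, so its melt adds essentially nothing to sea level.
Noren: ice volume = 1.16×10^6 km² × 1690 m = 1.960×10^6 km³; 0.7 × 1.960×10^6 × (907/1026) = 1.213×10^6 km³ of water.
Total added water ≈ 1.229×10^15 m³ over 3.67×10^14 m² → Δh = 3.35 m = 335 cm.

≈ 335 cm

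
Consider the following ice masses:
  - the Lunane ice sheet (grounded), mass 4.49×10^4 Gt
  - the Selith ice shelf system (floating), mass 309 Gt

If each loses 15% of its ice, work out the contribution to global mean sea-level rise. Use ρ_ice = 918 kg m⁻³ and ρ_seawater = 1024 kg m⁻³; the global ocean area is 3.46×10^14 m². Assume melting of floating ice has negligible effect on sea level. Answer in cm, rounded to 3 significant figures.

Lunane: 0.15 × 4.49×10^4 Gt = 6.735×10^15 kg; dividing by ρ_w = 1024 kg m⁻³ gives 6.577×10^12 m³ of water.
The Selith ice shelf system is floating and already displaces its own weight of water, so its melt adds essentially nothing to sea level.
Total added water ≈ 6.577×10^12 m³ over 3.46×10^14 m² → Δh = 0.0190 m = 1.90 cm.

≈ 1.90 cm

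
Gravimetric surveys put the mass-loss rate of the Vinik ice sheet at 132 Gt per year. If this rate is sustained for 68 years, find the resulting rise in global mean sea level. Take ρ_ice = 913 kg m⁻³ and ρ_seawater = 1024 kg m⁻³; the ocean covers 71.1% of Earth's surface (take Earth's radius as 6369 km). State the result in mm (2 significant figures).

Total mass lost = 132 Gt/yr × 68 yr = 8976 Gt = 8.976×10^15 kg.
ρ_w = 1024 kg m⁻³, so water volume = 8.976×10^15 / 1024 = 8.766×10^12 m³.
Δh = 8.766×10^12 / 3.62×10^14 = 0.0242 m = 24 mm.

≈ 24 mm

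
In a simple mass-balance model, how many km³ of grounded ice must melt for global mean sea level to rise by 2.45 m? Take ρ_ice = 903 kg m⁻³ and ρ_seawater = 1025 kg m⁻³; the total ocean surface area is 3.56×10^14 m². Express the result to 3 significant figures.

≈ 9.90×10^5 km³

Required water volume = Δh × A = 2.45 m × 3.56×10^14 m² = 8.722×10^14 m³ = 8.722×10^5 km³.
Ice volume = water volume × ρ_w/ρ_ice = 8.722×10^5 × 1025/903 = 9.90×10^5 km³.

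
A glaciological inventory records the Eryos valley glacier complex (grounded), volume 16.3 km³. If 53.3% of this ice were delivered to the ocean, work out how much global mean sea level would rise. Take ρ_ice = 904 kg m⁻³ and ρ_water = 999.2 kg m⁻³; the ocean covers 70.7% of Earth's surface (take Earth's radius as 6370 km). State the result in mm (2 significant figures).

Eryos: 0.533 × 16.3 km³ × (904/999.2) = 7.860 km³ of water.
Spread over 3.61×10^14 m² of ocean, Δh = 7.860×10^9 / 3.61×10^14 = 2.18×10^-5 m = 0.022 mm.

≈ 0.022 mm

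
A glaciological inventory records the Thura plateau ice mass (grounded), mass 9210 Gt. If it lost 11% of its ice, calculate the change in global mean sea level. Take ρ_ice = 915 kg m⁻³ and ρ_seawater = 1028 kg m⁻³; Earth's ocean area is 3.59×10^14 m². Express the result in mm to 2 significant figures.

≈ 2.7 mm

Thura: 0.11 × 9210 Gt = 1.013×10^15 kg; dividing by ρ_w = 1028 kg m⁻³ gives 9.855×10^11 m³ of water.
Spread over 3.59×10^14 m² of ocean, Δh = 9.855×10^11 / 3.59×10^14 = 2.75×10^-3 m = 2.7 mm.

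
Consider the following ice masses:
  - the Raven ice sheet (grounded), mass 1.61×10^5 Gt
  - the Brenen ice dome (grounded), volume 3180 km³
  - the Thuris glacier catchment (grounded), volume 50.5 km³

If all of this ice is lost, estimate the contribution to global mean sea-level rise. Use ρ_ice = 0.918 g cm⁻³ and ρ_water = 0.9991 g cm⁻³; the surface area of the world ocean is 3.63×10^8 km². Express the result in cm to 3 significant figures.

Raven: 1.61×10^5 Gt = 1.610×10^17 kg; dividing by ρ_w = 0.9991 g cm⁻³ = 999.1 kg m⁻³ gives 1.611×10^14 m³ of water.
Brenen: 3180 km³ × (918/999.1) = 2922 km³ of water.
Thuris: 50.5 km³ × (918/999.1) = 46.40 km³ of water.
Total added water ≈ 1.641×10^14 m³ over 3.63×10^14 m² → Δh = 0.452 m = 45.2 cm.

≈ 45.2 cm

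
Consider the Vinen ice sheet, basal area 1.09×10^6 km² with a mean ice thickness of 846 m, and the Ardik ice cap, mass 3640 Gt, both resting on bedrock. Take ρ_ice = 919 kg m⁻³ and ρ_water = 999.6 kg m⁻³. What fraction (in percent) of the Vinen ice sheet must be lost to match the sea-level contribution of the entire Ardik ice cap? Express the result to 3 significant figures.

≈ 0.430 %

Equal sea-level rise means equal mass of meltwater, i.e. equal mass of ice lost.
Ice mass of Ardik: 3.640×10^15 kg; ice mass of Vinen: 8.474×10^17 kg.
Fraction required = 3.640×10^15 / 8.474×10^17 = 4.30×10^-3 → 0.430 %.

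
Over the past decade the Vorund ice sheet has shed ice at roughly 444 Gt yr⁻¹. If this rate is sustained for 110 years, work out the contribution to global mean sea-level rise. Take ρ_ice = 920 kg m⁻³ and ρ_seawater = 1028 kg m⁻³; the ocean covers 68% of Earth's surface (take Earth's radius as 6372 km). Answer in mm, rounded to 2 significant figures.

Total mass lost = 444 Gt/yr × 110 yr = 4.884×10^4 Gt = 4.884×10^16 kg.
ρ_w = 1028 kg m⁻³, so water volume = 4.884×10^16 / 1028 = 4.751×10^13 m³.
Δh = 4.751×10^13 / 3.47×10^14 = 0.137 m = 140 mm.

≈ 140 mm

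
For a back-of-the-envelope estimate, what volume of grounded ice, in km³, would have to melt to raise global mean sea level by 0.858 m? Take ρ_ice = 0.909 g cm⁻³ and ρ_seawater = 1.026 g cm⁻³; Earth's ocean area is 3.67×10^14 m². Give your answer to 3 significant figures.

Required water volume = Δh × A = 0.858 m × 3.67×10^14 m² = 3.149×10^14 m³ = 3.149×10^5 km³.
Ice volume = water volume × ρ_w/ρ_ice = 3.149×10^5 × 1026/909 = 3.55×10^5 km³.

≈ 3.55×10^5 km³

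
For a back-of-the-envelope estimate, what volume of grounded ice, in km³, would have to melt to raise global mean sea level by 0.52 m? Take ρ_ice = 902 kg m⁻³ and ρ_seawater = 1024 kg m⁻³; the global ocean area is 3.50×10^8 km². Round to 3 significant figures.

Required water volume = Δh × A = 0.52 m × 3.50×10^14 m² = 1.820×10^14 m³ = 1.820×10^5 km³.
Ice volume = water volume × ρ_w/ρ_ice = 1.820×10^5 × 1024/902 = 2.07×10^5 km³.

≈ 2.07×10^5 km³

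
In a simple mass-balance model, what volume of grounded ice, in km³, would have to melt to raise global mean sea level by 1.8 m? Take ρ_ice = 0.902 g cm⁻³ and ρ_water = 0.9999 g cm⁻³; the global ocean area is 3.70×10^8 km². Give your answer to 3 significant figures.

≈ 7.38×10^5 km³

Required water volume = Δh × A = 1.8 m × 3.70×10^14 m² = 6.660×10^14 m³ = 6.660×10^5 km³.
Ice volume = water volume × ρ_w/ρ_ice = 6.660×10^5 × 999.9/902 = 7.38×10^5 km³.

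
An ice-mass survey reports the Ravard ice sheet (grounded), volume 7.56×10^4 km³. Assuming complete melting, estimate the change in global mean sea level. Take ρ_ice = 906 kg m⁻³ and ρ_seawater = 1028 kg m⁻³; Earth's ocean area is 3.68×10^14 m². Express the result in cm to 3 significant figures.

≈ 18.1 cm

Ravard: 7.56×10^4 km³ × (906/1028) = 6.663×10^4 km³ of water.
Spread over 3.68×10^14 m² of ocean, Δh = 6.663×10^13 / 3.68×10^14 = 0.181 m = 18.1 cm.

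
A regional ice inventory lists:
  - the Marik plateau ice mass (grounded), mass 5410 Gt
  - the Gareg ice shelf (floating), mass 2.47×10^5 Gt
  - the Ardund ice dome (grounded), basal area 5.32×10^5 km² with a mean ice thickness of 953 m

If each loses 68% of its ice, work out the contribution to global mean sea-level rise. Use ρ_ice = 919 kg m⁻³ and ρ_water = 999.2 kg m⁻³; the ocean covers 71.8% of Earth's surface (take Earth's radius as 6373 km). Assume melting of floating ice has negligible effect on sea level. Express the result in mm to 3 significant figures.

Marik: 0.68 × 5410 Gt = 3.679×10^15 kg; dividing by ρ_w = 999.2 kg m⁻³ gives 3.682×10^12 m³ of water.
The Gareg ice shelf is floating and already displaces its own weight of water, so its melt adds essentially nothing to sea level.
Ardund: ice volume = 5.32×10^5 km² × 953 m = 5.070×10^5 km³; 0.68 × 5.070×10^5 × (919/999.2) = 3.171×10^5 km³ of water.
Total added water ≈ 3.208×10^14 m³ over 3.66×10^14 m² → Δh = 0.875 m = 875 mm.

≈ 875 mm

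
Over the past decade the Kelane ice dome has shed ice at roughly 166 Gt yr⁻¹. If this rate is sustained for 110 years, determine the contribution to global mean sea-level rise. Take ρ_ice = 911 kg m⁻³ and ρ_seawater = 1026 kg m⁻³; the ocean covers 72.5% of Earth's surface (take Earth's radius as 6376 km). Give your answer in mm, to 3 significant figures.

Total mass lost = 166 Gt/yr × 110 yr = 1.826×10^4 Gt = 1.826×10^16 kg.
ρ_w = 1026 kg m⁻³, so water volume = 1.826×10^16 / 1026 = 1.780×10^13 m³.
Δh = 1.780×10^13 / 3.70×10^14 = 0.0481 m = 48.1 mm.

≈ 48.1 mm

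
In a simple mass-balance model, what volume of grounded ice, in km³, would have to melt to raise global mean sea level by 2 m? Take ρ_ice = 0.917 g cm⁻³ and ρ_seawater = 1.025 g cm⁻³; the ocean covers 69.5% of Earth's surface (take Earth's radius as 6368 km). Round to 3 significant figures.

≈ 7.92×10^5 km³

Required water volume = Δh × A = 2 m × 3.54×10^14 m² = 7.083×10^14 m³ = 7.083×10^5 km³.
Ice volume = water volume × ρ_w/ρ_ice = 7.083×10^5 × 1025/917 = 7.92×10^5 km³.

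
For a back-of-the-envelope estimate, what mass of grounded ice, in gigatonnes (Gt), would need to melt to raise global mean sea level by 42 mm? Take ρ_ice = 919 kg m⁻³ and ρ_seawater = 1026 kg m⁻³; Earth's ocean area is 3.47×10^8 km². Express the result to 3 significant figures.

Required water volume = Δh × A = 0.042 m × 3.47×10^14 m² = 1.457×10^13 m³.
ρ_w = 1026 kg m⁻³, so the mass of water = 1.457×10^13 m³ × 1026 kg m⁻³ = 1.495×10^16 kg = 1.50×10^4 Gt (and the same mass of ice, by conservation).

≈ 1.50×10^4 Gt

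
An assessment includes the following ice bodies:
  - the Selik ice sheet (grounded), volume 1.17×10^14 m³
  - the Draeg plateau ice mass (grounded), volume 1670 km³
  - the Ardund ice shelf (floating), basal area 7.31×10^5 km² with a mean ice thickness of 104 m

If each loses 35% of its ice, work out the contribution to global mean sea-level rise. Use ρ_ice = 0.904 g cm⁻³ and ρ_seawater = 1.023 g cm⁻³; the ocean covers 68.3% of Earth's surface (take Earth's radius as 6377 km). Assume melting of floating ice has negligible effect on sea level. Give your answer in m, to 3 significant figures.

Selik: 0.35 × 1.17×10^14 m³ × (904/1023) = 3.619×10^13 m³ of water.
Draeg: 0.35 × 1670 km³ × (904/1023) = 516.5 km³ of water.
The Ardund ice shelf is floating and already displaces its own weight of water, so its melt adds essentially nothing to sea level.
Total added water ≈ 3.670×10^13 m³ over 3.49×10^14 m² → Δh = 0.105 m.

≈ 0.105 m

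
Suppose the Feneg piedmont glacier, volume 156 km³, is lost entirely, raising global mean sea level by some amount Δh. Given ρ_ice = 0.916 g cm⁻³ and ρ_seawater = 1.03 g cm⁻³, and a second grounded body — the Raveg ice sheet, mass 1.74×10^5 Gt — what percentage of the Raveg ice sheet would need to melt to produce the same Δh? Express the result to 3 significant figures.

≈ 0.0821 %

Equal sea-level rise means equal mass of meltwater, i.e. equal mass of ice lost.
Ice mass of Feneg: 1.429×10^14 kg; ice mass of Raveg: 1.740×10^17 kg.
Fraction required = 1.429×10^14 / 1.740×10^17 = 8.21×10^-4 → 0.0821 %.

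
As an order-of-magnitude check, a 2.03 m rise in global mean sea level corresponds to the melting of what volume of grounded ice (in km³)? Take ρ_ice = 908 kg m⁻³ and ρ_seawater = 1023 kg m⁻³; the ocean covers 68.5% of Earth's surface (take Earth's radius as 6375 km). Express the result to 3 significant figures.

Required water volume = Δh × A = 2.03 m × 3.50×10^14 m² = 7.102×10^14 m³ = 7.102×10^5 km³.
Ice volume = water volume × ρ_w/ρ_ice = 7.102×10^5 × 1023/908 = 8.00×10^5 km³.

≈ 8.00×10^5 km³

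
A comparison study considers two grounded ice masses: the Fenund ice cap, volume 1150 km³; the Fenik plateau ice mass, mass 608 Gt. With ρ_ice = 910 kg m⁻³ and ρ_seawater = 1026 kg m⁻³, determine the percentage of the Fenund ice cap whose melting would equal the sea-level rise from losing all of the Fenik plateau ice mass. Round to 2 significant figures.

Equal sea-level rise means equal mass of meltwater, i.e. equal mass of ice lost.
Ice mass of Fenik: 6.080×10^14 kg; ice mass of Fenund: 1.046×10^15 kg.
Fraction required = 6.080×10^14 / 1.046×10^15 = 0.581 → 58 %.

≈ 58 %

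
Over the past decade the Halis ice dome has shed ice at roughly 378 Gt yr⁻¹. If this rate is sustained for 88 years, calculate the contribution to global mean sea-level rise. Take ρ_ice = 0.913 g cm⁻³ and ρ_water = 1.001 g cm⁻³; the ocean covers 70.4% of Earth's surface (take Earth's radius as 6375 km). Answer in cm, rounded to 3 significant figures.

≈ 9.24 cm

Total mass lost = 378 Gt/yr × 88 yr = 3.326×10^4 Gt = 3.326×10^16 kg.
ρ_w = 1.001 g cm⁻³ = 1001 kg m⁻³, so water volume = 3.326×10^16 / 1001 = 3.323×10^13 m³.
Δh = 3.323×10^13 / 3.60×10^14 = 0.0924 m = 9.24 cm.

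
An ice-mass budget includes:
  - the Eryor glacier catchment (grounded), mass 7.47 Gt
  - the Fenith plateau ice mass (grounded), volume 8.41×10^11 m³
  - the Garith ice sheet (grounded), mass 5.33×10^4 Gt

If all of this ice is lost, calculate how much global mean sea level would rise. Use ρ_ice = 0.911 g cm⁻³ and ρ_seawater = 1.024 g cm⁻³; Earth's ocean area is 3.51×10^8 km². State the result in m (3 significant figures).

Eryor: 7.47 Gt = 7.470×10^12 kg; dividing by ρ_w = 1.024 g cm⁻³ = 1024 kg m⁻³ gives 7.295×10^9 m³ of water.
Fenith: 8.41×10^11 m³ × (911/1024) = 7.482×10^11 m³ of water.
Garith: 5.33×10^4 Gt = 5.330×10^16 kg; dividing by ρ_w = 1024 kg m⁻³ gives 5.205×10^13 m³ of water.
Total added water ≈ 5.281×10^13 m³ over 3.51×10^14 m² → Δh = 0.150 m.

≈ 0.150 m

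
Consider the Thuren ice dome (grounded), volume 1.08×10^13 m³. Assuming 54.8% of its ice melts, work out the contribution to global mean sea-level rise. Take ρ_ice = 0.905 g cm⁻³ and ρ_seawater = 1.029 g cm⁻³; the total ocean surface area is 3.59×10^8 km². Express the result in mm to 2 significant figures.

Thuren: 0.548 × 1.08×10^13 m³ × (905/1029) = 5.205×10^12 m³ of water.
Spread over 3.59×10^14 m² of ocean, Δh = 5.205×10^12 / 3.59×10^14 = 0.0145 m = 14 mm.

≈ 14 mm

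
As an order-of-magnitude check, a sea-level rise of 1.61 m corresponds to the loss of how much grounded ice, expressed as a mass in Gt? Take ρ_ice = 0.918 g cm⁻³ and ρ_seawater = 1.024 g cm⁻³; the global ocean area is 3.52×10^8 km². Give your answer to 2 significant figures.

Required water volume = Δh × A = 1.61 m × 3.52×10^14 m² = 5.667×10^14 m³.
ρ_w = 1.024 g cm⁻³ = 1024 kg m⁻³, so the mass of water = 5.667×10^14 m³ × 1024 kg m⁻³ = 5.803×10^17 kg = 5.8×10^5 Gt (and the same mass of ice, by conservation).

≈ 5.8×10^5 Gt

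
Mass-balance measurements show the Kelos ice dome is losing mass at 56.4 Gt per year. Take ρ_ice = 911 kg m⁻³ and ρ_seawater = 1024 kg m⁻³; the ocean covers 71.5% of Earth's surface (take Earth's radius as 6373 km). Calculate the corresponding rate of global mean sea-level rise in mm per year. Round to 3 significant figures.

≈ 0.151 mm/yr

ρ_w = 1024 kg m⁻³. Annual water volume added = 56.4 Gt / ρ_w = 5.640×10^13 kg / 1024 kg m⁻³ = 5.508×10^10 m³.
Δh per year = 5.508×10^10 / 3.65×10^14 = 1.51×10^-4 m = 0.151 mm.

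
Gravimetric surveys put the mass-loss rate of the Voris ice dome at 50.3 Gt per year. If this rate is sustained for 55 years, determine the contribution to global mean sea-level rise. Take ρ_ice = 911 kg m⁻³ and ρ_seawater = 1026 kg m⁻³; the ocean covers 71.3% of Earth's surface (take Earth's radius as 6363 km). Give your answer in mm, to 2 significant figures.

Total mass lost = 50.3 Gt/yr × 55 yr = 2766 Gt = 2.766×10^15 kg.
ρ_w = 1026 kg m⁻³, so water volume = 2.766×10^15 / 1026 = 2.696×10^12 m³.
Δh = 2.696×10^12 / 3.63×10^14 = 7.43×10^-3 m = 7.4 mm.

≈ 7.4 mm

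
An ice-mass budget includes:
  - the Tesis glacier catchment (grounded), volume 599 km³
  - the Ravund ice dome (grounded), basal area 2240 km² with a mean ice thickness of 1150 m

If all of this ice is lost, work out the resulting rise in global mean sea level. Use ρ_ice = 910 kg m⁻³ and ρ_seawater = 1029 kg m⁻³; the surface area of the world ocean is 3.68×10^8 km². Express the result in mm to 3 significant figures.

Tesis: 599 km³ × (910/1029) = 529.7 km³ of water.
Ravund: ice volume = 2240 km² × 1150 m = 2576 km³; 2576 × (910/1029) = 2278 km³ of water.
Total added water ≈ 2.808×10^12 m³ over 3.68×10^14 m² → Δh = 7.63×10^-3 m = 7.63 mm.

≈ 7.63 mm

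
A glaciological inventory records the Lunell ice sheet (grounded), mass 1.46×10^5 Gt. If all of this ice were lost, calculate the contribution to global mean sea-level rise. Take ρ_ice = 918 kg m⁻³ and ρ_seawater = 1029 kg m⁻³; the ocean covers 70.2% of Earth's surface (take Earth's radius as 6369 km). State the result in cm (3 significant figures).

Lunell: 1.46×10^5 Gt = 1.460×10^17 kg; dividing by ρ_w = 1029 kg m⁻³ gives 1.419×10^14 m³ of water.
Spread over 3.58×10^14 m² of ocean, Δh = 1.419×10^14 / 3.58×10^14 = 0.397 m = 39.7 cm.

≈ 39.7 cm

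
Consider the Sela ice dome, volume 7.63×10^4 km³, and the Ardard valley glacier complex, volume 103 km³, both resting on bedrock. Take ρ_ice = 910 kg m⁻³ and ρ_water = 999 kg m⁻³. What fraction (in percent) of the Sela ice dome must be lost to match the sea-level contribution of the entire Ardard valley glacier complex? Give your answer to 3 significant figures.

≈ 0.135 %

Equal sea-level rise means equal mass of meltwater, i.e. equal mass of ice lost.
Ice mass of Ardard: 9.373×10^13 kg; ice mass of Sela: 6.943×10^16 kg.
Fraction required = 9.373×10^13 / 6.943×10^16 = 1.35×10^-3 → 0.135 %.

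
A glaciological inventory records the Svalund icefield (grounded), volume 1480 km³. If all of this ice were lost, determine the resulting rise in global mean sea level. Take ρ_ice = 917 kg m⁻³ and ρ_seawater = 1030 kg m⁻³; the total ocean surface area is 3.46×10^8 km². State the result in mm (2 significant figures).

Svalund: 1480 km³ × (917/1030) = 1318 km³ of water.
Spread over 3.46×10^14 m² of ocean, Δh = 1.318×10^12 / 3.46×10^14 = 3.81×10^-3 m = 3.8 mm.

≈ 3.8 mm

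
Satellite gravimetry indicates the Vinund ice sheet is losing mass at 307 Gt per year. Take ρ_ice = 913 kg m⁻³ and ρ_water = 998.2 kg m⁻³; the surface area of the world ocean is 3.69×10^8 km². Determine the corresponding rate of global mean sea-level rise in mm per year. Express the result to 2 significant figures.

≈ 0.83 mm/yr

ρ_w = 998.2 kg m⁻³. Annual water volume added = 307 Gt / ρ_w = 3.070×10^14 kg / 998.2 kg m⁻³ = 3.076×10^11 m³.
Δh per year = 3.076×10^11 / 3.69×10^14 = 8.33×10^-4 m = 0.83 mm.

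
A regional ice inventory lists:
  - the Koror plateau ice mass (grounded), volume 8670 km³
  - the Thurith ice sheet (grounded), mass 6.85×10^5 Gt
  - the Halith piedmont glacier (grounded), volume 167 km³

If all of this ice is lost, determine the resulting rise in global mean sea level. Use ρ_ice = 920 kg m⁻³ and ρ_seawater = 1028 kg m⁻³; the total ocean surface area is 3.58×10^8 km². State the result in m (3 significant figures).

≈ 1.88 m

Koror: 8670 km³ × (920/1028) = 7759 km³ of water.
Thurith: 6.85×10^5 Gt = 6.850×10^17 kg; dividing by ρ_w = 1028 kg m⁻³ gives 6.663×10^14 m³ of water.
Halith: 167 km³ × (920/1028) = 149.5 km³ of water.
Total added water ≈ 6.743×10^14 m³ over 3.58×10^14 m² → Δh = 1.88 m.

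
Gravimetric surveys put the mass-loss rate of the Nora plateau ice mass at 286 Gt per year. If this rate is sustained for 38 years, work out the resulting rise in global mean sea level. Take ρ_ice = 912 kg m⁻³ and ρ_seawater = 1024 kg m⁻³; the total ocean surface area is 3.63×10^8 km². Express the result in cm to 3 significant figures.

Total mass lost = 286 Gt/yr × 38 yr = 1.087×10^4 Gt = 1.087×10^16 kg.
ρ_w = 1024 kg m⁻³, so water volume = 1.087×10^16 / 1024 = 1.061×10^13 m³.
Δh = 1.061×10^13 / 3.63×10^14 = 0.0292 m = 2.92 cm.

≈ 2.92 cm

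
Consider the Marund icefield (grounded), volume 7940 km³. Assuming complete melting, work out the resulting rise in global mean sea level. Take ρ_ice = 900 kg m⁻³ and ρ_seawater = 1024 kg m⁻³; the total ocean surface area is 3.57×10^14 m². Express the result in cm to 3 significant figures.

≈ 1.95 cm

Marund: 7940 km³ × (900/1024) = 6979 km³ of water.
Spread over 3.57×10^14 m² of ocean, Δh = 6.979×10^12 / 3.57×10^14 = 0.0195 m = 1.95 cm.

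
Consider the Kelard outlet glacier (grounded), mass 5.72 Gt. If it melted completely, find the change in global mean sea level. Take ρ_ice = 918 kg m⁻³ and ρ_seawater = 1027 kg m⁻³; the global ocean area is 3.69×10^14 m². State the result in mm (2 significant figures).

Kelard: 5.72 Gt = 5.720×10^12 kg; dividing by ρ_w = 1027 kg m⁻³ gives 5.570×10^9 m³ of water.
Spread over 3.69×10^14 m² of ocean, Δh = 5.570×10^9 / 3.69×10^14 = 1.51×10^-5 m = 0.015 mm.

≈ 0.015 mm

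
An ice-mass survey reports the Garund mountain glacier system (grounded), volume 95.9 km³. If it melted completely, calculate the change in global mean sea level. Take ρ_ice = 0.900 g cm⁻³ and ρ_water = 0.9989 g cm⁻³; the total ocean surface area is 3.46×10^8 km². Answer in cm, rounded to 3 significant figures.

Garund: 95.9 km³ × (900/998.9) = 86.41 km³ of water.
Spread over 3.46×10^14 m² of ocean, Δh = 8.641×10^10 / 3.46×10^14 = 2.50×10^-4 m = 0.0250 cm.

≈ 0.0250 cm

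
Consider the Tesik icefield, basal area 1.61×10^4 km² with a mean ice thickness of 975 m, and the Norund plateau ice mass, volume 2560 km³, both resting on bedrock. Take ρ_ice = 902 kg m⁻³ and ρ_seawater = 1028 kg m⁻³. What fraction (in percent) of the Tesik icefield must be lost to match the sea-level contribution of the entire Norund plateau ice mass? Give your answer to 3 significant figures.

≈ 16.3 %

Equal sea-level rise means equal mass of meltwater, i.e. equal mass of ice lost.
Ice mass of Norund: 2.309×10^15 kg; ice mass of Tesik: 1.416×10^16 kg.
Fraction required = 2.309×10^15 / 1.416×10^16 = 0.163 → 16.3 %.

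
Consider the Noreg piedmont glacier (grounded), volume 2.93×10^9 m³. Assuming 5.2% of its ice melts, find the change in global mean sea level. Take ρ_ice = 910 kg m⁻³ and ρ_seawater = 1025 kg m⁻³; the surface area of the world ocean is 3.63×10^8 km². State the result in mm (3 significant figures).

≈ 3.73×10^-4 mm

Noreg: 0.052 × 2.93×10^9 m³ × (910/1025) = 1.353×10^8 m³ of water.
Spread over 3.63×10^14 m² of ocean, Δh = 1.353×10^8 / 3.63×10^14 = 3.73×10^-7 m = 3.73×10^-4 mm.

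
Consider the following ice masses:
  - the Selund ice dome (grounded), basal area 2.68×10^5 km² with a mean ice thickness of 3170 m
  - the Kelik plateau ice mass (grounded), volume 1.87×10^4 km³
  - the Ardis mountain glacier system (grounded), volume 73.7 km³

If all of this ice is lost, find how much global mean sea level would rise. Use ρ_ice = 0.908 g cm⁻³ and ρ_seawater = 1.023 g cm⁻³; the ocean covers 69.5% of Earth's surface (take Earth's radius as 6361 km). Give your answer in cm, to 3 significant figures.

Selund: ice volume = 2.68×10^5 km² × 3170 m = 8.496×10^5 km³; 8.496×10^5 × (908/1023) = 7.541×10^5 km³ of water.
Kelik: 1.87×10^4 km³ × (908/1023) = 1.660×10^4 km³ of water.
Ardis: 73.7 km³ × (908/1023) = 65.42 km³ of water.
Total added water ≈ 7.707×10^14 m³ over 3.53×10^14 m² → Δh = 2.18 m = 218 cm.

≈ 218 cm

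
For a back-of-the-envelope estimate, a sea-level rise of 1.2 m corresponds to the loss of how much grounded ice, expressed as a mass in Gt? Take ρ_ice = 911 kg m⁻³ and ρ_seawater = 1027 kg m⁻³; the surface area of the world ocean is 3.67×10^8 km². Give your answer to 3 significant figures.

≈ 4.52×10^5 Gt

Required water volume = Δh × A = 1.2 m × 3.67×10^14 m² = 4.404×10^14 m³.
ρ_w = 1027 kg m⁻³, so the mass of water = 4.404×10^14 m³ × 1027 kg m⁻³ = 4.523×10^17 kg = 4.52×10^5 Gt (and the same mass of ice, by conservation).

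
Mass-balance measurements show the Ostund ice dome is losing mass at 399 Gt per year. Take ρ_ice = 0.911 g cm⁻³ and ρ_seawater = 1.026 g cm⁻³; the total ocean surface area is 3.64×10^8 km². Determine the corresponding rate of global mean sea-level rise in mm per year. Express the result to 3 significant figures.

ρ_w = 1.026 g cm⁻³ = 1026 kg m⁻³. Annual water volume added = 399 Gt / ρ_w = 3.990×10^14 kg / 1026 kg m⁻³ = 3.889×10^11 m³.
Δh per year = 3.889×10^11 / 3.64×10^14 = 1.07×10^-3 m = 1.07 mm.

≈ 1.07 mm/yr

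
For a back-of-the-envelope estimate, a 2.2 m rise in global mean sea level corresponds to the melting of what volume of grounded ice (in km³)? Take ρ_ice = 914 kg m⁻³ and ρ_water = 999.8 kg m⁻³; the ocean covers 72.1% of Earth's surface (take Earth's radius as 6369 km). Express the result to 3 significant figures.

≈ 8.84×10^5 km³

Required water volume = Δh × A = 2.2 m × 3.68×10^14 m² = 8.086×10^14 m³ = 8.086×10^5 km³.
Ice volume = water volume × ρ_w/ρ_ice = 8.086×10^5 × 999.8/914 = 8.84×10^5 km³.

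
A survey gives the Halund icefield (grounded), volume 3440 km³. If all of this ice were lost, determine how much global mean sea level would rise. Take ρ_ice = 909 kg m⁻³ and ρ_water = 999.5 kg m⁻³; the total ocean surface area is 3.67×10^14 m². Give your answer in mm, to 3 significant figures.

≈ 8.52 mm

Halund: 3440 km³ × (909/999.5) = 3129 km³ of water.
Spread over 3.67×10^14 m² of ocean, Δh = 3.129×10^12 / 3.67×10^14 = 8.52×10^-3 m = 8.52 mm.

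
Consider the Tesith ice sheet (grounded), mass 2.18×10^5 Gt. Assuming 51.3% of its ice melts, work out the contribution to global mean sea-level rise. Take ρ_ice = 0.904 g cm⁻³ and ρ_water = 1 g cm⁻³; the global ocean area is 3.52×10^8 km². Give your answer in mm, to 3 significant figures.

Tesith: 0.513 × 2.18×10^5 Gt = 1.118×10^17 kg; dividing by ρ_w = 1 g cm⁻³ = 1000 kg m⁻³ gives 1.118×10^14 m³ of water.
Spread over 3.52×10^14 m² of ocean, Δh = 1.118×10^14 / 3.52×10^14 = 0.318 m = 318 mm.

≈ 318 mm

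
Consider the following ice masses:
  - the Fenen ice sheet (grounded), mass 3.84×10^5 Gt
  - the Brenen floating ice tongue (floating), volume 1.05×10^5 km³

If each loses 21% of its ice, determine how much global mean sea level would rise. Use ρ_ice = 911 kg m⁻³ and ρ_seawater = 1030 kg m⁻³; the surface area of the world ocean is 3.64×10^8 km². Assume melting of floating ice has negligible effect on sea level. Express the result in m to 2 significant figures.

Fenen: 0.21 × 3.84×10^5 Gt = 8.064×10^16 kg; dividing by ρ_w = 1030 kg m⁻³ gives 7.829×10^13 m³ of water.
The Brenen floating ice tongue is floating and already displaces its own weight of water, so its melt adds essentially nothing to sea level.
Total added water ≈ 7.829×10^13 m³ over 3.64×10^14 m² → Δh = 0.215 m.

≈ 0.22 m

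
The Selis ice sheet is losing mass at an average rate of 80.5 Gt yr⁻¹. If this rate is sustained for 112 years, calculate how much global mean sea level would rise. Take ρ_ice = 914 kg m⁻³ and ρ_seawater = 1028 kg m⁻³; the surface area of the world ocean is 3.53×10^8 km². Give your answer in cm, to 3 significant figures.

Total mass lost = 80.5 Gt/yr × 112 yr = 9016 Gt = 9.016×10^15 kg.
ρ_w = 1028 kg m⁻³, so water volume = 9.016×10^15 / 1028 = 8.770×10^12 m³.
Δh = 8.770×10^12 / 3.53×10^14 = 0.0248 m = 2.48 cm.

≈ 2.48 cm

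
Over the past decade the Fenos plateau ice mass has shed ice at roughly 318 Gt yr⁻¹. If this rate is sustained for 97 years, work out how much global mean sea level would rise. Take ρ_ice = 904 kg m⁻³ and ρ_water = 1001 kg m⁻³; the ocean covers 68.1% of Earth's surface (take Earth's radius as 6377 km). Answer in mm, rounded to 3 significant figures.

≈ 88.5 mm

Total mass lost = 318 Gt/yr × 97 yr = 3.085×10^4 Gt = 3.085×10^16 kg.
ρ_w = 1001 kg m⁻³, so water volume = 3.085×10^16 / 1001 = 3.082×10^13 m³.
Δh = 3.082×10^13 / 3.48×10^14 = 0.0885 m = 88.5 mm.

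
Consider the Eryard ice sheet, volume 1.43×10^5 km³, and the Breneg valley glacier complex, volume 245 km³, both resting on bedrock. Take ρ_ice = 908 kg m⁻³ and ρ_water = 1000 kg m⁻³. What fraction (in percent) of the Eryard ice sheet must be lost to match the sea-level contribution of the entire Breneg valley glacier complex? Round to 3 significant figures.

Equal sea-level rise means equal mass of meltwater, i.e. equal mass of ice lost.
Ice mass of Breneg: 2.225×10^14 kg; ice mass of Eryard: 1.298×10^17 kg.
Fraction required = 2.225×10^14 / 1.298×10^17 = 1.71×10^-3 → 0.171 %.

≈ 0.171 %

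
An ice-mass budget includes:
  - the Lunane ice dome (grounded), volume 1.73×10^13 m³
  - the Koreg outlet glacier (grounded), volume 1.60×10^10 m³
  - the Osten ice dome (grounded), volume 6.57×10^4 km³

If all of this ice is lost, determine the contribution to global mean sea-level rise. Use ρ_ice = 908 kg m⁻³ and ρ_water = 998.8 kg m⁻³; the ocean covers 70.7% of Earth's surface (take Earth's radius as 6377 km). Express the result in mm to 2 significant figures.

≈ 210 mm

Lunane: 1.73×10^13 m³ × (908/998.8) = 1.573×10^13 m³ of water.
Koreg: 1.60×10^10 m³ × (908/998.8) = 1.455×10^10 m³ of water.
Osten: 6.57×10^4 km³ × (908/998.8) = 5.973×10^4 km³ of water.
Total added water ≈ 7.547×10^13 m³ over 3.61×10^14 m² → Δh = 0.209 m = 210 mm.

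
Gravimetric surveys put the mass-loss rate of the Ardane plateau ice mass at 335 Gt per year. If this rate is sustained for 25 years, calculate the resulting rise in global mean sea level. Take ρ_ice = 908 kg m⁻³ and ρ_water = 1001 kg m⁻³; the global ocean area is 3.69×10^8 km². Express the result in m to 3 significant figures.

≈ 0.0227 m

Total mass lost = 335 Gt/yr × 25 yr = 8375 Gt = 8.375×10^15 kg.
ρ_w = 1001 kg m⁻³, so water volume = 8.375×10^15 / 1001 = 8.367×10^12 m³.
Δh = 8.367×10^12 / 3.69×10^14 = 0.0227 m.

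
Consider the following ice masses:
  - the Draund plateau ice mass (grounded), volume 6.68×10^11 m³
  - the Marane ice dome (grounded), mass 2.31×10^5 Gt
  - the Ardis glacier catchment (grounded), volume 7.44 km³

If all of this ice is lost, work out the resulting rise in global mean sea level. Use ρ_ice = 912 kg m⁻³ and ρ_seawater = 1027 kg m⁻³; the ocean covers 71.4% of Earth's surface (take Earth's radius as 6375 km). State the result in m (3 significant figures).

Draund: 6.68×10^11 m³ × (912/1027) = 5.932×10^11 m³ of water.
Marane: 2.31×10^5 Gt = 2.310×10^17 kg; dividing by ρ_w = 1027 kg m⁻³ gives 2.249×10^14 m³ of water.
Ardis: 7.44 km³ × (912/1027) = 6.607 km³ of water.
Total added water ≈ 2.255×10^14 m³ over 3.65×10^14 m² → Δh = 0.618 m.

≈ 0.618 m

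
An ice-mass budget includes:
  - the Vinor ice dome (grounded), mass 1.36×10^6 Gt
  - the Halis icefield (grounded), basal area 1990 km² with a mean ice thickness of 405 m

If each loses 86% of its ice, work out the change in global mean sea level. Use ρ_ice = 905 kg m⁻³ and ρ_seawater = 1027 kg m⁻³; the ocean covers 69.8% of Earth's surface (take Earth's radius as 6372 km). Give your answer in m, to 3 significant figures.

≈ 3.20 m

Vinor: 0.86 × 1.36×10^6 Gt = 1.170×10^18 kg; dividing by ρ_w = 1027 kg m⁻³ gives 1.139×10^15 m³ of water.
Halis: ice volume = 1990 km² × 405 m = 806.0 km³; 0.86 × 806.0 × (905/1027) = 610.8 km³ of water.
Total added water ≈ 1.139×10^15 m³ over 3.56×10^14 m² → Δh = 3.20 m.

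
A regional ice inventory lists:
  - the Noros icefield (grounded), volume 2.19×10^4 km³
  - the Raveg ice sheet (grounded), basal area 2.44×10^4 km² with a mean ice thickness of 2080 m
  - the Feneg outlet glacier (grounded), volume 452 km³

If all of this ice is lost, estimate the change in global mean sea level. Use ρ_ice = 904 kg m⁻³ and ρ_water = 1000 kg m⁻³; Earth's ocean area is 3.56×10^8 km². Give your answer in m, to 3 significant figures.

Noros: 2.19×10^4 km³ × (904/1000) = 1.980×10^4 km³ of water.
Raveg: ice volume = 2.44×10^4 km² × 2080 m = 5.075×10^4 km³; 5.075×10^4 × (904/1000) = 4.588×10^4 km³ of water.
Feneg: 452 km³ × (904/1000) = 408.6 km³ of water.
Total added water ≈ 6.609×10^13 m³ over 3.56×10^14 m² → Δh = 0.186 m.

≈ 0.186 m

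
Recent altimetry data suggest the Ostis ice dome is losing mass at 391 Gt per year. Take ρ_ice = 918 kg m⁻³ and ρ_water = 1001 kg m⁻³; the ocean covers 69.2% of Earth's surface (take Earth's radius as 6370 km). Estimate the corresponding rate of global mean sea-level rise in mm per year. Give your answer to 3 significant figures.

ρ_w = 1001 kg m⁻³. Annual water volume added = 391 Gt / ρ_w = 3.910×10^14 kg / 1001 kg m⁻³ = 3.906×10^11 m³.
Δh per year = 3.906×10^11 / 3.53×10^14 = 1.11×10^-3 m = 1.11 mm.

≈ 1.11 mm/yr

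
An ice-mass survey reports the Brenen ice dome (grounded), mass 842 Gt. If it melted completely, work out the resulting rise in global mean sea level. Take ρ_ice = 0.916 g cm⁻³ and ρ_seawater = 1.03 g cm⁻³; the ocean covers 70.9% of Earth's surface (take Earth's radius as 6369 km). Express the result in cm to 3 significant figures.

≈ 0.226 cm

Brenen: 842 Gt = 8.420×10^14 kg; dividing by ρ_w = 1.03 g cm⁻³ = 1030 kg m⁻³ gives 8.175×10^11 m³ of water.
Spread over 3.61×10^14 m² of ocean, Δh = 8.175×10^11 / 3.61×10^14 = 2.26×10^-3 m = 0.226 cm.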